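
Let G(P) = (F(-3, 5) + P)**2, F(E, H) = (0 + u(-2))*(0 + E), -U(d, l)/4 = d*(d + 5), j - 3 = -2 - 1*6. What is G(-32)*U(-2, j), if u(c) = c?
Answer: 16224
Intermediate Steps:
j = -5 (j = 3 + (-2 - 1*6) = 3 + (-2 - 6) = 3 - 8 = -5)
U(d, l) = -4*d*(5 + d) (U(d, l) = -4*d*(d + 5) = -4*d*(5 + d))
F(E, H) = -2*E (F(E, H) = (0 - 2)*(0 + E) = -2*E)
G(P) = (6 + P)**2 (G(P) = (-2*(-3) + P)**2 = (6 + P)**2)
G(-32)*U(-2, j) = (6 - 32)**2*(-4*(-2)*(5 - 2)) = (-26)**2*(-4*(-2)*3) = 676*24 = 16224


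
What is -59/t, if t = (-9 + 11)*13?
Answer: -59/26 ≈ -2.2692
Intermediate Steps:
t = 26 (t = 2*13 = 26)
-59/t = -59/26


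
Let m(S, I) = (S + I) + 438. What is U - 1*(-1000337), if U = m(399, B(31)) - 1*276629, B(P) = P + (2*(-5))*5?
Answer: 724526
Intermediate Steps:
B(P) = -50 + P (B(P) = P - 10*5 = P - 50 = -50 + P)
m(S, I) = 438 + I + S (m(S, I) = (I + S) + 438 = 438 + I + S)
U = -275811 (U = (438 + (-50 + 31) + 399) - 1*276629 = (438 - 19 + 399) - 276629 = 818 - 276629 = -275811)
U - 1*(-1000337) = -275811 - 1*(-1000337) = -275811 + 1000337 = 724526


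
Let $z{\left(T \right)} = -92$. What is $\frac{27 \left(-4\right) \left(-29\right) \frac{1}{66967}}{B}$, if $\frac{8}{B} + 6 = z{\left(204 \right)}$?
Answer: $- \frac{38367}{66967} \approx -0.57292$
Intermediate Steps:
$B = - \frac{4}{49}$ ($B = \frac{8}{-6 - 92} = \frac{8}{-98} = 8 \left(- \frac{1}{98}\right) = - \frac{4}{49} \approx -0.081633$)
$\frac{27 \left(-4\right) \left(-29\right) \frac{1}{66967}}{B} = \frac{27 \left(-4\right) \left(-29\right) \frac{1}{66967}}{- \frac{4}{49}} = \left(-108\right) \left(-29\right) \frac{1}{66967} \left(- \frac{49}{4}\right) = 3132 \cdot \frac{1}{66967} \left(- \frac{49}{4}\right) = \frac{3132}{66967} \left(- \frac{49}{4}\right) = - \frac{38367}{66967}$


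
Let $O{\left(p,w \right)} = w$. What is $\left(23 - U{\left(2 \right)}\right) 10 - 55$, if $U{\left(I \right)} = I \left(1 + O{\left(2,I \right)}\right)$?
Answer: $115$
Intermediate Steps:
$U{\left(I \right)} = I \left(1 + I\right)$
$\left(23 - U{\left(2 \right)}\right) 10 - 55 = \left(23 - 2 \left(1 + 2\right)\right) 10 - 55 = \left(23 - 2 \cdot 3\right) 10 - 55 = \left(23 - 6\right) 10 - 55 = 17 \cdot 10 - 55 = 170 - 55 = 115$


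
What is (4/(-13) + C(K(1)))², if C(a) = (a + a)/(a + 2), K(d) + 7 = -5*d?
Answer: 18496/4225 ≈ 4.3778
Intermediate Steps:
K(d) = -7 - 5*d
C(a) = 2*a/(2 + a) (C(a) = (2*a)/(2 + a) = 2*a/(2 + a))
(4/(-13) + C(K(1)))² = (4/(-13) + 2*(-7 - 5*1)/(2 + (-7 - 5*1)))² = (4*(-1/13) + 2*(-7 - 5)/(2 + (-7 - 5)))² = (-4/13 + 2*(-12)/(2 - 12))² = (-4/13 + 2*(-12)/(-10))² = (-4/13 + 2*(-12)*(-⅒))² = (-4/13 + 12/5)² = (136/65)² = 18496/4225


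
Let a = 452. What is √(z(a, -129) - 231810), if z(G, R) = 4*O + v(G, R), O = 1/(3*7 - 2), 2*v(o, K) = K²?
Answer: I*√322718534/38 ≈ 472.75*I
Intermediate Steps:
v(o, K) = K²/2
O = 1/19 (O = 1/(21 - 2) = 1/19 ≈ 0.052632)
z(G, R) = 4/19 + R²/2 (z(G, R) = 4*(1/19) + R²/2 = 4/19 + R²/2)
√(z(a, -129) - 231810) = √((4/19 + (½)*(-129)²) - 231810) = √((4/19 + (½)*16641) - 231810) = √((4/19 + 16641/2) - 231810) = √(316187/38 - 231810) = √(-8492593/38) = I*√322718534/38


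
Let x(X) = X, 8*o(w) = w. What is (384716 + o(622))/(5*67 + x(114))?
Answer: 1539175/1796 ≈ 857.00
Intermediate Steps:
o(w) = w/8
(384716 + o(622))/(5*67 + x(114)) = (384716 + (⅛)*622)/(5*67 + 114) = (384716 + 311/4)/(335 + 114) = (1539175/4)/449 = (1539175/4)*(1/449) = 1539175/1796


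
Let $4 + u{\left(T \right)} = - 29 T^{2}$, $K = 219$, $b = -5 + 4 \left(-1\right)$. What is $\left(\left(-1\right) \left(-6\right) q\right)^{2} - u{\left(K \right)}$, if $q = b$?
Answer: $1393789$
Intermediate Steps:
$b = -9$ ($b = -5 - 4 = -9$)
$u{\left(T \right)} = -4 - 29 T^{2}$
$q = -9$
$\left(\left(-1\right) \left(-6\right) q\right)^{2} - u{\left(K \right)} = \left(\left(-1\right) \left(-6\right) \left(-9\right)\right)^{2} - \left(-4 - 29 \cdot 219^{2}\right) = \left(6 \left(-9\right)\right)^{2} - \left(-4 - 1390869\right) = \left(-54\right)^{2} - \left(-4 - 1390869\right) = 2916 - -1390873 = 2916 + 1390873 = 1393789$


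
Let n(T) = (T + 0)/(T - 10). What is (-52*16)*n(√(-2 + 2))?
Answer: 0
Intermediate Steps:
n(T) = T/(-10 + T)
(-52*16)*n(√(-2 + 2)) = (-52*16)*(√(-2 + 2)/(-10 + √(-2 + 2))) = -832*√0/(-10 + √0) = -0/(-10 + 0) = -0/(-10) = -0*(-1)/10 = -832*0 = 0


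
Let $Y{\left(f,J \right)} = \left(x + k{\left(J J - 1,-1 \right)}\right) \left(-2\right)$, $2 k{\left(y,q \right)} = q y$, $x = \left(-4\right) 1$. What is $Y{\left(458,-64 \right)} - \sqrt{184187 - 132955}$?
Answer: $4103 - 4 \sqrt{3202} \approx 3876.7$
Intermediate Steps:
$x = -4$
$k{\left(y,q \right)} = \frac{q y}{2}$
$Y{\left(f,J \right)} = 7 + J^{2}$ ($Y{\left(f,J \right)} = \left(-4 + \frac{1}{2} \left(-1\right) \left(J J - 1\right)\right) \left(-2\right) = \left(-4 + \frac{1}{2} \left(-1\right) \left(J^{2} - 1\right)\right) \left(-2\right) = \left(-4 + \frac{1}{2} \left(-1\right) \left(-1 + J^{2}\right)\right) \left(-2\right) = \left(-4 - \left(- \frac{1}{2} + \frac{J^{2}}{2}\right)\right) \left(-2\right) = \left(- \frac{7}{2} - \frac{J^{2}}{2}\right) \left(-2\right) = 7 + J^{2}$)
$Y{\left(458,-64 \right)} - \sqrt{184187 - 132955} = \left(7 + \left(-64\right)^{2}\right) - \sqrt{184187 - 132955} = \left(7 + 4096\right) - \sqrt{51232} = 4103 - 4 \sqrt{3202}$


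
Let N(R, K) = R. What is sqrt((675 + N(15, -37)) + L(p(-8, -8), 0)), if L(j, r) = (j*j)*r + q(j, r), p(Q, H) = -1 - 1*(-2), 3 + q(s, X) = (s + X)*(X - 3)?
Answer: 6*sqrt(19) ≈ 26.153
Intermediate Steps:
q(s, X) = -3 + (-3 + X)*(X + s) (q(s, X) = -3 + (s + X)*(X - 3) = -3 + (X + s)*(-3 + X) = -3 + (-3 + X)*(X + s))
p(Q, H) = 1 (p(Q, H) = -1 + 2 = 1)
L(j, r) = -3 + r**2 - 3*j - 3*r + j*r + r*j**2 (L(j, r) = (j*j)*r + (-3 + r**2 - 3*r - 3*j + r*j) = j**2*r + (-3 + r**2 - 3*r - 3*j + j*r) = r*j**2 + (-3 + r**2 - 3*j - 3*r + j*r) = -3 + r**2 - 3*j - 3*r + j*r + r*j**2)
sqrt((675 + N(15, -37)) + L(p(-8, -8), 0)) = sqrt((675 + 15) + (-3 + 0**2 - 3*1 - 3*0 + 1*0 + 0*1**2)) = sqrt(690 + (-3 + 0 - 3 + 0 + 0 + 0*1)) = sqrt(690 + (-3 + 0 - 3 + 0 + 0 + 0)) = sqrt(690 - 6) = sqrt(684) = 6*sqrt(19)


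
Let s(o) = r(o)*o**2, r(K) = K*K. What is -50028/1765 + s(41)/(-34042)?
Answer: -6690521341/60084130 ≈ -111.35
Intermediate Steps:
r(K) = K**2
s(o) = o**4 (s(o) = o**2*o**2 = o**4)
-50028/1765 + s(41)/(-34042) = -50028/1765 + 41**4/(-34042) = -50028*1/1765 + 2825761*(-1/34042) = -50028/1765 - 2825761/34042 = -6690521341/60084130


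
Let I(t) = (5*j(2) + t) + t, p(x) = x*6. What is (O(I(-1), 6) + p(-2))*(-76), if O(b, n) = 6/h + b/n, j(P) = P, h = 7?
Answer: 15656/21 ≈ 745.52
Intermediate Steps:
p(x) = 6*x
I(t) = 10 + 2*t (I(t) = (5*2 + t) + t = (10 + t) + t = 10 + 2*t)
O(b, n) = 6/7 + b/n
(O(I(-1), 6) + p(-2))*(-76) = ((6/7 + (10 + 2*(-1))/6) + 6*(-2))*(-76) = ((6/7 + (10 - 2)*(⅙)) - 12)*(-76) = ((6/7 + 8*(⅙)) - 12)*(-76) = ((6/7 + 4/3) - 12)*(-76) = (46/21 - 12)*(-76) = -206/21*(-76) = 15656/21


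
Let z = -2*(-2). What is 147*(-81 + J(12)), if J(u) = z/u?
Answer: -11858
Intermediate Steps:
z = 4
J(u) = 4/u
147*(-81 + J(12)) = 147*(-81 + 4/12) = 147*(-81 + 4*(1/12)) = 147*(-81 + ⅓) = 147*(-242/3) = -11858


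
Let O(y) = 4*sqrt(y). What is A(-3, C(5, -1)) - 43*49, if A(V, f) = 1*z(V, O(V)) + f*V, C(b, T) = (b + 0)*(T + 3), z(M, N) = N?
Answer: -2137 + 4*I*sqrt(3) ≈ -2137.0 + 6.9282*I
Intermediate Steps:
C(b, T) = b*(3 + T)
A(V, f) = 4*sqrt(V) + V*f (A(V, f) = 1*(4*sqrt(V)) + f*V = 4*sqrt(V) + V*f)
A(-3, C(5, -1)) - 43*49 = (4*sqrt(-3) - 15*(3 - 1)) - 43*49 = (4*(I*sqrt(3)) - 15*2) - 2107 = (4*I*sqrt(3) - 3*10) - 2107 = (4*I*sqrt(3) - 30) - 2107 = (-30 + 4*I*sqrt(3)) - 2107 = -2137 + 4*I*sqrt(3)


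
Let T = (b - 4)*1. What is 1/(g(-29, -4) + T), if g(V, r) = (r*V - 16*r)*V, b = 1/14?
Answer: -14/73135 ≈ -0.00019143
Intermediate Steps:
b = 1/14 ≈ 0.071429
T = -55/14 (T = (1/14 - 4)*1 = -55/14*1 = -55/14 ≈ -3.9286)
g(V, r) = V*(-16*r + V*r) (g(V, r) = (V*r - 16*r)*V = (-16*r + V*r)*V = V*(-16*r + V*r))
1/(g(-29, -4) + T) = 1/(-29*(-4)*(-16 - 29) - 55/14) = 1/(-29*(-4)*(-45) - 55/14) = 1/(-5220 - 55/14) = 1/(-73135/14) = -14/73135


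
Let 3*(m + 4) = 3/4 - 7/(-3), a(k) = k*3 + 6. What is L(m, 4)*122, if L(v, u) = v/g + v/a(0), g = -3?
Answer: 6527/108 ≈ 60.435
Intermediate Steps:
a(k) = 6 + 3*k (a(k) = 3*k + 6 = 6 + 3*k)
m = -107/36 (m = -4 + (3/4 - 7/(-3))/3 = -4 + (3*(¼) - 7*(-⅓))/3 = -4 + (¾ + 7/3)/3 = -4 + (⅓)*(37/12) = -4 + 37/36 = -107/36 ≈ -2.9722)
L(v, u) = -v/6 (L(v, u) = v/(-3) + v/(6 + 3*0) = v*(-⅓) + v/(6 + 0) = -v/3 + v/6 = -v/6)
L(m, 4)*122 = -⅙*(-107/36)*122 = (107/216)*122 = 6527/108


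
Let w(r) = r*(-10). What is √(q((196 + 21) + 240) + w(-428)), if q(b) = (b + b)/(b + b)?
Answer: √4281 ≈ 65.429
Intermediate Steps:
w(r) = -10*r
q(b) = 1 (q(b) = (2*b)/((2*b)) = (2*b)*(1/(2*b)) = 1)
√(q((196 + 21) + 240) + w(-428)) = √(1 - 10*(-428)) = √(1 + 4280) = √4281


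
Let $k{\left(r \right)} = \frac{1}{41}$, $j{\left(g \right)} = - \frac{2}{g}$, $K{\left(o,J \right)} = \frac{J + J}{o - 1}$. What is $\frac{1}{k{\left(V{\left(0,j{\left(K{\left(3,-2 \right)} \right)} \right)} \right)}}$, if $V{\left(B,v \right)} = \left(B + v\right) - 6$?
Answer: $41$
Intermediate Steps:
$K{\left(o,J \right)} = \frac{2 J}{-1 + o}$
$V{\left(B,v \right)} = -6 + B + v$ ($V{\left(B,v \right)} = \left(B + v\right) - 6 = -6 + B + v$)
$k{\left(r \right)} = \frac{1}{41}$
$\frac{1}{k{\left(V{\left(0,j{\left(K{\left(3,-2 \right)} \right)} \right)} \right)}} = \frac{1}{\frac{1}{41}} = 41$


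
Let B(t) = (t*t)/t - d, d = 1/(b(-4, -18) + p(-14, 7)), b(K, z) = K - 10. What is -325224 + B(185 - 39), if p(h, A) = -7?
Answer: -6826637/21 ≈ -3.2508e+5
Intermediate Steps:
b(K, z) = -10 + K
d = -1/21 (d = 1/((-10 - 4) - 7) = 1/(-14 - 7) = 1/(-21) = -1/21 ≈ -0.047619)
B(t) = 1/21 + t (B(t) = (t*t)/t - 1*(-1/21) = t²/t + 1/21 = t + 1/21 = 1/21 + t)
-325224 + B(185 - 39) = -325224 + (1/21 + (185 - 39)) = -325224 + (1/21 + 146) = -325224 + 3067/21 = -6826637/21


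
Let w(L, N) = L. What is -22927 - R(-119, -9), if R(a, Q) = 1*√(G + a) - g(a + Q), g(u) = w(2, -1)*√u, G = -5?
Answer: -22927 - 2*I*√31 + 16*I*√2 ≈ -22927.0 + 11.492*I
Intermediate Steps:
g(u) = 2*√u
R(a, Q) = √(-5 + a) - 2*√(Q + a) (R(a, Q) = 1*√(-5 + a) - 2*√(a + Q) = √(-5 + a) - 2*√(Q + a))
-22927 - R(-119, -9) = -22927 - (√(-5 - 119) - 2*√(-9 - 119)) = -22927 - (√(-124) - 16*I*√2) = -22927 - (2*I*√31 - 16*I*√2) = -22927 - (-16*I*√2 + 2*I*√31) = -22927 + (-2*I*√31 + 16*I*√2) = -22927 - 2*I*√31 + 16*I*√2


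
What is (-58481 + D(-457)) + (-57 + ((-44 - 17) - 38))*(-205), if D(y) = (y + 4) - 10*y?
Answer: -22384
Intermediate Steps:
D(y) = 4 - 9*y (D(y) = (4 + y) - 10*y = 4 - 9*y)
(-58481 + D(-457)) + (-57 + ((-44 - 17) - 38))*(-205) = (-58481 + (4 - 9*(-457))) + (-57 + ((-44 - 17) - 38))*(-205) = (-58481 + (4 + 4113)) + (-57 + (-61 - 38))*(-205) = (-58481 + 4117) + (-57 - 99)*(-205) = -54364 - 156*(-205) = -54364 + 31980 = -22384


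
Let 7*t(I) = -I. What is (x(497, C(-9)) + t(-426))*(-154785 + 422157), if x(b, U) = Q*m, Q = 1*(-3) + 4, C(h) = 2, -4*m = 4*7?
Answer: 14399892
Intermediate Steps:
m = -7 ≈ -7.0000
t(I) = -I/7 (t(I) = (-I)/7 = -I/7)
Q = 1 (Q = -3 + 4 = 1)
x(b, U) = -7 (x(b, U) = 1*(-7) = -7)
(x(497, C(-9)) + t(-426))*(-154785 + 422157) = (-7 - 1/7*(-426))*(-154785 + 422157) = (-7 + 426/7)*267372 = (377/7)*267372 = 14399892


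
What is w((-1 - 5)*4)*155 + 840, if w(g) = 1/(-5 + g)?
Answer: 24205/29 ≈ 834.66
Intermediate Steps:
w((-1 - 5)*4)*155 + 840 = 155/(-5 + (-1 - 5)*4) + 840 = 155/(-5 - 6*4) + 840 = 155/(-5 - 24) + 840 = 155/(-29) + 840 = -1/29*155 + 840 = -155/29 + 840 = 24205/29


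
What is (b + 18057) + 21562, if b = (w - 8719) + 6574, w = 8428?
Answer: 45902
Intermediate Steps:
b = 6283 (b = (8428 - 8719) + 6574 = -291 + 6574 = 6283)
(b + 18057) + 21562 = (6283 + 18057) + 21562 = 24340 + 21562 = 45902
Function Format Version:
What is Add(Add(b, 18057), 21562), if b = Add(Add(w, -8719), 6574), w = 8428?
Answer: 45902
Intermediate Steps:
b = 6283 (b = Add(Add(8428, -8719), 6574) = Add(-291, 6574) = 6283)
Add(Add(b, 18057), 21562) = Add(Add(6283, 18057), 21562) = Add(24340, 21562) = 45902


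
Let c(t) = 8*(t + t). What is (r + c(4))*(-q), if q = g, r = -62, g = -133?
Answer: 266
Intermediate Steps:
c(t) = 16*t (c(t) = 8*(2*t) = 16*t)
q = -133
(r + c(4))*(-q) = (-62 + 16*4)*(-1*(-133)) = (-62 + 64)*133 = 2*133 = 266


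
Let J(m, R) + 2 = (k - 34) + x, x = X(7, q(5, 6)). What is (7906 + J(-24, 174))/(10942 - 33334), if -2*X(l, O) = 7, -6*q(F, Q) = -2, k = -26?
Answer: -5227/14928 ≈ -0.35015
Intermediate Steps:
q(F, Q) = 1/3 (q(F, Q) = -1/6*(-2) = 1/3)
X(l, O) = -7/2 (X(l, O) = -1/2*7 = -7/2)
x = -7/2 ≈ -3.5000
J(m, R) = -131/2 (J(m, R) = -2 + ((-26 - 34) - 7/2) = -2 + (-60 - 7/2) = -2 - 127/2 = -131/2)
(7906 + J(-24, 174))/(10942 - 33334) = (7906 - 131/2)/(10942 - 33334) = (15681/2)/(-22392) = (15681/2)*(-1/22392) = -5227/14928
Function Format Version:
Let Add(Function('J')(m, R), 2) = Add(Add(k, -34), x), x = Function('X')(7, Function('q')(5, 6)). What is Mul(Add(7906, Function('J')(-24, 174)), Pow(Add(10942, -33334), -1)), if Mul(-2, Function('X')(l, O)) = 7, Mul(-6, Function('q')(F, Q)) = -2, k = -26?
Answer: Rational(-5227, 14928) ≈ -0.35015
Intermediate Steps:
Function('q')(F, Q) = Rational(1, 3) (Function('q')(F, Q) = Mul(Rational(-1, 6), -2) = Rational(1, 3))
Function('X')(l, O) = Rational(-7, 2) (Function('X')(l, O) = Mul(Rational(-1, 2), 7) = Rational(-7, 2))
x = Rational(-7, 2) ≈ -3.5000
Function('J')(m, R) = Rational(-131, 2) (Function('J')(m, R) = Add(-2, Add(Add(-26, -34), Rational(-7, 2))) = Add(-2, Add(-60, Rational(-7, 2))) = Add(-2, Rational(-127, 2)) = Rational(-131, 2))
Mul(Add(7906, Function('J')(-24, 174)), Pow(Add(10942, -33334), -1)) = Mul(Add(7906, Rational(-131, 2)), Pow(Add(10942, -33334), -1)) = Mul(Rational(15681, 2), Pow(-22392, -1)) = Mul(Rational(15681, 2), Rational(-1, 22392)) = Rational(-5227, 14928)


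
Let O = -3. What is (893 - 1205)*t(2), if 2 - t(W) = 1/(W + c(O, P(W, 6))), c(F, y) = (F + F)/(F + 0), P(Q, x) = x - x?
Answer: -546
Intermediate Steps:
P(Q, x) = 0
c(F, y) = 2 (c(F, y) = (2*F)/F = 2)
t(W) = 2 - 1/(2 + W) (t(W) = 2 - 1/(W + 2) = 2 - 1/(2 + W))
(893 - 1205)*t(2) = (893 - 1205)*((3 + 2*2)/(2 + 2)) = -312*(3 + 4)/4 = -78*7 = -312*7/4 = -546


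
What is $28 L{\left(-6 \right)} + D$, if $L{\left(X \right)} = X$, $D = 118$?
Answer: $-50$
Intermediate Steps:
$28 L{\left(-6 \right)} + D = 28 \left(-6\right) + 118 = -168 + 118 = -50$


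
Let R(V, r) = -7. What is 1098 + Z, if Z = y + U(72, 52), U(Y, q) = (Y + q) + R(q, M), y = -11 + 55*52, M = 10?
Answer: 4064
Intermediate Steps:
y = 2849 (y = -11 + 2860 = 2849)
U(Y, q) = -7 + Y + q (U(Y, q) = (Y + q) - 7 = -7 + Y + q)
Z = 2966 (Z = 2849 + (-7 + 72 + 52) = 2849 + 117 = 2966)
1098 + Z = 1098 + 2966 = 4064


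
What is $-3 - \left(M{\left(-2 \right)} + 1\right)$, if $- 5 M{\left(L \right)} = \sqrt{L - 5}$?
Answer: $-4 + \frac{i \sqrt{7}}{5} \approx -4.0 + 0.52915 i$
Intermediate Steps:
$M{\left(L \right)} = - \frac{\sqrt{-5 + L}}{5}$ ($M{\left(L \right)} = - \frac{\sqrt{L - 5}}{5} = - \frac{\sqrt{-5 + L}}{5}$)
$-3 - \left(M{\left(-2 \right)} + 1\right) = -3 - \left(- \frac{\sqrt{-5 - 2}}{5} + 1\right) = -3 - \left(- \frac{\sqrt{-7}}{5} + 1\right) = -3 - \left(- \frac{i \sqrt{7}}{5} + 1\right) = -3 - \left(1 - \frac{i \sqrt{7}}{5}\right) = -4 + \frac{i \sqrt{7}}{5}$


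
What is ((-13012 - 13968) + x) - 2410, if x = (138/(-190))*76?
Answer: -147226/5 ≈ -29445.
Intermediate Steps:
x = -276/5 (x = (138*(-1/190))*76 = -69/95*76 = -276/5 ≈ -55.200)
((-13012 - 13968) + x) - 2410 = ((-13012 - 13968) - 276/5) - 2410 = (-26980 - 276/5) - 2410 = -135176/5 - 2410 = -147226/5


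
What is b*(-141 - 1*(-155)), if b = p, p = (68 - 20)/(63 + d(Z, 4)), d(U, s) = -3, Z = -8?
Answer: 56/5 ≈ 11.200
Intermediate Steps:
p = ⅘ (p = (68 - 20)/(63 - 3) = 48/60 = 48*(1/60) = ⅘ ≈ 0.80000)
b = ⅘ ≈ 0.80000
b*(-141 - 1*(-155)) = 4*(-141 - 1*(-155))/5 = 4*(-141 + 155)/5 = (⅘)*14 = 56/5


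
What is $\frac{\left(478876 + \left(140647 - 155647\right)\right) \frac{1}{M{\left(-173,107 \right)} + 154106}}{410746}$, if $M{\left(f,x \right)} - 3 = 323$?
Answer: $\frac{16567}{2265440224} \approx 7.3129 \cdot 10^{-6}$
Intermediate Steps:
$M{\left(f,x \right)} = 326$ ($M{\left(f,x \right)} = 3 + 323 = 326$)
$\frac{\left(478876 + \left(140647 - 155647\right)\right) \frac{1}{M{\left(-173,107 \right)} + 154106}}{410746} = \frac{\left(478876 + \left(140647 - 155647\right)\right) \frac{1}{326 + 154106}}{410746} = \frac{478876 - 15000}{154432} \cdot \frac{1}{410746} = 463876 \cdot \frac{1}{154432} \cdot \frac{1}{410746} = \frac{115969}{38608} \cdot \frac{1}{410746} = \frac{16567}{2265440224}$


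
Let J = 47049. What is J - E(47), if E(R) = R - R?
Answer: 47049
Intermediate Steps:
E(R) = 0
J - E(47) = 47049 - 1*0 = 47049 + 0 = 47049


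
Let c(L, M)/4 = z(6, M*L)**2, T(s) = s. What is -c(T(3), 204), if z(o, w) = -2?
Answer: -16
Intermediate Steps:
c(L, M) = 16 (c(L, M) = 4*(-2)**2 = 4*4 = 16)
-c(T(3), 204) = -1*16 = -16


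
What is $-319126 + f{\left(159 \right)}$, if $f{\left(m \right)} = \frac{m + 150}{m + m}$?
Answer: $- \frac{33827253}{106} \approx -3.1913 \cdot 10^{5}$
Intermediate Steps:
$f{\left(m \right)} = \frac{150 + m}{2 m}$
$-319126 + f{\left(159 \right)} = -319126 + \frac{150 + 159}{2 \cdot 159} = -319126 + \frac{1}{2} \cdot \frac{1}{159} \cdot 309 = -319126 + \frac{103}{106} = - \frac{33827253}{106}$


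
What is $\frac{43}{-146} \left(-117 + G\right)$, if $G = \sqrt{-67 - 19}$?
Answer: $\frac{5031}{146} - \frac{43 i \sqrt{86}}{146} \approx 34.459 - 2.7313 i$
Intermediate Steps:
$G = i \sqrt{86}$ ($G = \sqrt{-86} = i \sqrt{86} \approx 9.2736 i$)
$\frac{43}{-146} \left(-117 + G\right) = \frac{43}{-146} \left(-117 + i \sqrt{86}\right) = 43 \left(- \frac{1}{146}\right) \left(-117 + i \sqrt{86}\right) = - \frac{43 \left(-117 + i \sqrt{86}\right)}{146} = \frac{5031}{146} - \frac{43 i \sqrt{86}}{146}$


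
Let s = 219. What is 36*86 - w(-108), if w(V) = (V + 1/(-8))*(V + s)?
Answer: 120783/8 ≈ 15098.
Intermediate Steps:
w(V) = (219 + V)*(-⅛ + V) (w(V) = (V + 1/(-8))*(V + 219) = (V - ⅛)*(219 + V) = (-⅛ + V)*(219 + V) = (219 + V)*(-⅛ + V))
36*86 - w(-108) = 36*86 - (-219/8 + (-108)² + (1751/8)*(-108)) = 3096 - (-219/8 + 11664 - 47277/2) = 3096 - 1*(-96015/8) = 3096 + 96015/8 = 120783/8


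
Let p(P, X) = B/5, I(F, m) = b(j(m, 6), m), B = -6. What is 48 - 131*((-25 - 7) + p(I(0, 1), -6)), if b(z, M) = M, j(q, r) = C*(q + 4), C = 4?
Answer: 21986/5 ≈ 4397.2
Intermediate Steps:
j(q, r) = 16 + 4*q (j(q, r) = 4*(q + 4) = 4*(4 + q) = 16 + 4*q)
I(F, m) = m
p(P, X) = -6/5
48 - 131*((-25 - 7) + p(I(0, 1), -6)) = 48 - 131*((-25 - 7) - 6/5) = 48 - 131*(-32 - 6/5) = 48 - 131*(-166/5) = 48 + 21746/5 = 21986/5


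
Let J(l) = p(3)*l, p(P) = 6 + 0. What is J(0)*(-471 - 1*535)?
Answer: 0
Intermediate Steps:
p(P) = 6
J(l) = 6*l
J(0)*(-471 - 1*535) = (6*0)*(-471 - 1*535) = 0*(-471 - 535) = 0*(-1006) = 0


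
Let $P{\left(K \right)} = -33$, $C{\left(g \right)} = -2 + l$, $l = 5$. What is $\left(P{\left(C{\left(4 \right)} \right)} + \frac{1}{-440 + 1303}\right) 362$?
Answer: $- \frac{10309036}{863} \approx -11946.0$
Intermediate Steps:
$C{\left(g \right)} = 3$ ($C{\left(g \right)} = -2 + 5 = 3$)
$\left(P{\left(C{\left(4 \right)} \right)} + \frac{1}{-440 + 1303}\right) 362 = \left(-33 + \frac{1}{-440 + 1303}\right) 362 = \left(-33 + \frac{1}{863}\right) 362 = \left(- \frac{28478}{863}\right) 362 = - \frac{10309036}{863}$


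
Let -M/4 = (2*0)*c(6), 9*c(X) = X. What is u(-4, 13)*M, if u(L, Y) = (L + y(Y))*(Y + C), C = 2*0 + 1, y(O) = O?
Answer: 0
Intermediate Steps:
c(X) = X/9
C = 1 (C = 0 + 1 = 1)
u(L, Y) = (1 + Y)*(L + Y) (u(L, Y) = (L + Y)*(Y + 1) = (L + Y)*(1 + Y) = (1 + Y)*(L + Y))
M = 0 (M = -4*2*0*(⅑)*6 = -0*2/3 = -4*0 = 0)
u(-4, 13)*M = (-4 + 13 + 13² - 4*13)*0 = (-4 + 13 + 169 - 52)*0 = 126*0 = 0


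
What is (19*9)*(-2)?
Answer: -342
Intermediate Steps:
(19*9)*(-2) = 171*(-2) = -342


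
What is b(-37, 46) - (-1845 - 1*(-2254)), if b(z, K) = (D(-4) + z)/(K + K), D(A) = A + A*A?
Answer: -37653/92 ≈ -409.27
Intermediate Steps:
D(A) = A + A**2
b(z, K) = (12 + z)/(2*K) (b(z, K) = (-4*(1 - 4) + z)/(K + K) = (-4*(-3) + z)/((2*K)) = (12 + z)*(1/(2*K)) = (12 + z)/(2*K))
b(-37, 46) - (-1845 - 1*(-2254)) = (1/2)*(12 - 37)/46 - (-1845 - 1*(-2254)) = (1/2)*(1/46)*(-25) - (-1845 + 2254) = -25/92 - 1*409 = -25/92 - 409 = -37653/92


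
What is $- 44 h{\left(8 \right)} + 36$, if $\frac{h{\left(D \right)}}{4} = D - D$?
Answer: $36$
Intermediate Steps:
$h{\left(D \right)} = 0$ ($h{\left(D \right)} = 4 \left(D - D\right) = 4 \cdot 0 = 0$)
$- 44 h{\left(8 \right)} + 36 = \left(-44\right) 0 + 36 = 0 + 36 = 36$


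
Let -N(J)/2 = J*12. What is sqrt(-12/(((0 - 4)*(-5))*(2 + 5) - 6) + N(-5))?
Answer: sqrt(538278)/67 ≈ 10.950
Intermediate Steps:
N(J) = -24*J (N(J) = -2*J*12 = -24*J)
sqrt(-12/(((0 - 4)*(-5))*(2 + 5) - 6) + N(-5)) = sqrt(-12/(((0 - 4)*(-5))*(2 + 5) - 6) - 24*(-5)) = sqrt(-12/(-4*(-5)*7 - 6) + 120) = sqrt(-12/(20*7 - 6) + 120) = sqrt(-12/(140 - 6) + 120) = sqrt(-12/134 + 120) = sqrt(-12*1/134 + 120) = sqrt(-6/67 + 120) = sqrt(8034/67) = sqrt(538278)/67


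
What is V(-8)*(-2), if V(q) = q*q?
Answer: -128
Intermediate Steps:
V(q) = q²
V(-8)*(-2) = (-8)²*(-2) = 64*(-2) = -128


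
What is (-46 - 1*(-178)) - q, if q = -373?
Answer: 505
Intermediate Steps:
(-46 - 1*(-178)) - q = (-46 - 1*(-178)) - 1*(-373) = (-46 + 178) + 373 = 132 + 373 = 505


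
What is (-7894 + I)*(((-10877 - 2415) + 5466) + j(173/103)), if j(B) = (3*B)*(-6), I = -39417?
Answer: 38283682712/103 ≈ 3.7169e+8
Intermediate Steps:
j(B) = -18*B
(-7894 + I)*(((-10877 - 2415) + 5466) + j(173/103)) = (-7894 - 39417)*(((-10877 - 2415) + 5466) - 3114/103) = -47311*((-13292 + 5466) - 3114/103) = -47311*(-7826 - 18*173/103) = -47311*(-7826 - 3114/103) = -47311*(-809192/103) = 38283682712/103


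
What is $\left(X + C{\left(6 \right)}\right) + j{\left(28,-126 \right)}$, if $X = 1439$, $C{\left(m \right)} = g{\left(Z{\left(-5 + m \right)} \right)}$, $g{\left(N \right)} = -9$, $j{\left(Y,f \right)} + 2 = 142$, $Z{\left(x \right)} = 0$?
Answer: $1570$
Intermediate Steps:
$j{\left(Y,f \right)} = 140$ ($j{\left(Y,f \right)} = -2 + 142 = 140$)
$C{\left(m \right)} = -9$
$\left(X + C{\left(6 \right)}\right) + j{\left(28,-126 \right)} = \left(1439 - 9\right) + 140 = 1430 + 140 = 1570$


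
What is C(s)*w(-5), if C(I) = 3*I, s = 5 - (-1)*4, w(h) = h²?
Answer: 675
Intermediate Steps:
s = 9 (s = 5 - 1*(-4) = 5 + 4 = 9)
C(s)*w(-5) = (3*9)*(-5)² = 27*25 = 675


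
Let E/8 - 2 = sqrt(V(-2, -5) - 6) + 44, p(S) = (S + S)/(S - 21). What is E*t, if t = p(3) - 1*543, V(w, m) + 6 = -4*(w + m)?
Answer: -652000/3 ≈ -2.1733e+5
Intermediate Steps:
p(S) = 2*S/(-21 + S) (p(S) = (2*S)/(-21 + S) = 2*S/(-21 + S))
V(w, m) = -6 - 4*m - 4*w (V(w, m) = -6 - 4*(w + m) = -6 - 4*(m + w) = -6 + (-4*m - 4*w) = -6 - 4*m - 4*w)
E = 400 (E = 16 + 8*(sqrt((-6 - 4*(-5) - 4*(-2)) - 6) + 44) = 16 + 8*(sqrt((-6 + 20 + 8) - 6) + 44) = 16 + 8*(sqrt(22 - 6) + 44) = 16 + 8*(sqrt(16) + 44) = 16 + 8*(4 + 44) = 16 + 8*48 = 16 + 384 = 400)
t = -1630/3 (t = 2*3/(-21 + 3) - 1*543 = 2*3/(-18) - 543 = 2*3*(-1/18) - 543 = -1/3 - 543 = -1630/3 ≈ -543.33)
E*t = 400*(-1630/3) = -652000/3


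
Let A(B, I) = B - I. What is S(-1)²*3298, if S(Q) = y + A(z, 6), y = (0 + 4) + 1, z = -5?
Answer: 118728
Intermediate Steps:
y = 5 (y = 4 + 1 = 5)
S(Q) = -6 (S(Q) = 5 + (-5 - 1*6) = 5 + (-5 - 6) = 5 - 11 = -6)
S(-1)²*3298 = (-6)²*3298 = 36*3298 = 118728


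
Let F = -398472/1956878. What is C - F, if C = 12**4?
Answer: 20289110340/978439 ≈ 20736.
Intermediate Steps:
F = -199236/978439 (F = -398472*1/1956878 = -199236/978439 ≈ -0.20363)
C = 20736
C - F = 20736 - 1*(-199236/978439) = 20736 + 199236/978439 = 20289110340/978439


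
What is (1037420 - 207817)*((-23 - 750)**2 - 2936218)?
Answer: -1940183410467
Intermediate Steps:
(1037420 - 207817)*((-23 - 750)**2 - 2936218) = 829603*((-773)**2 - 2936218) = 829603*(597529 - 2936218) = 829603*(-2338689) = -1940183410467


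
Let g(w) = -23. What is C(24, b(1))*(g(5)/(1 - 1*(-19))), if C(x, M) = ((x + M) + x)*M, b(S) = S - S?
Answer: 0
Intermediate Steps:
b(S) = 0
C(x, M) = M*(M + 2*x) (C(x, M) = ((M + x) + x)*M = (M + 2*x)*M = M*(M + 2*x))
C(24, b(1))*(g(5)/(1 - 1*(-19))) = (0*(0 + 2*24))*(-23/(1 - 1*(-19))) = (0*(0 + 48))*(-23/(1 + 19)) = (0*48)*(-23/20) = 0*(-23*1/20) = 0*(-23/20) = 0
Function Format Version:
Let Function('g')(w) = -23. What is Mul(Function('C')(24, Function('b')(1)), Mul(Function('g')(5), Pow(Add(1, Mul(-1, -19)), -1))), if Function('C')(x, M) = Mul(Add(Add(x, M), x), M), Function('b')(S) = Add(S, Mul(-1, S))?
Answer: 0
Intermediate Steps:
Function('b')(S) = 0
Function('C')(x, M) = Mul(M, Add(M, Mul(2, x))) (Function('C')(x, M) = Mul(Add(Add(M, x), x), M) = Mul(Add(M, Mul(2, x)), M) = Mul(M, Add(M, Mul(2, x))))
Mul(Function('C')(24, Function('b')(1)), Mul(Function('g')(5), Pow(Add(1, Mul(-1, -19)), -1))) = Mul(Mul(0, Add(0, Mul(2, 24))), Mul(-23, Pow(Add(1, Mul(-1, -19)), -1))) = Mul(Mul(0, Add(0, 48)), Mul(-23, Pow(Add(1, 19), -1))) = Mul(Mul(0, 48), Mul(-23, Pow(20, -1))) = Mul(0, Mul(-23, Rational(1, 20))) = Mul(0, Rational(-23, 20)) = 0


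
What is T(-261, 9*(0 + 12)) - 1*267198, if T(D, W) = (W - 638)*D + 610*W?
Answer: -62988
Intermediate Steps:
T(D, W) = 610*W + D*(-638 + W) (T(D, W) = (-638 + W)*D + 610*W = D*(-638 + W) + 610*W = 610*W + D*(-638 + W))
T(-261, 9*(0 + 12)) - 1*267198 = (-638*(-261) + 610*(9*(0 + 12)) - 2349*(0 + 12)) - 1*267198 = (166518 + 610*(9*12) - 2349*12) - 267198 = (166518 + 610*108 - 261*108) - 267198 = (166518 + 65880 - 28188) - 267198 = 204210 - 267198 = -62988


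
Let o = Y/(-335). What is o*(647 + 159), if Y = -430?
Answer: 69316/67 ≈ 1034.6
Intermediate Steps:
o = 86/67 (o = -430/(-335) = -430*(-1/335) = 86/67 ≈ 1.2836)
o*(647 + 159) = 86*(647 + 159)/67 = (86/67)*806 = 69316/67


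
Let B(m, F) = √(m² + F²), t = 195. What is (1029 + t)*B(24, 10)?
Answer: 31824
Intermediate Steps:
B(m, F) = √(F² + m²)
(1029 + t)*B(24, 10) = (1029 + 195)*√(10² + 24²) = 1224*√(100 + 576) = 1224*√676 = 1224*26 = 31824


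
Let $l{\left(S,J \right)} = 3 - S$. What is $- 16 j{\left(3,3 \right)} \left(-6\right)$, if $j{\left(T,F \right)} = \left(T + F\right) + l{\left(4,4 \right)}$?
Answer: $480$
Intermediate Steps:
$j{\left(T,F \right)} = -1 + F + T$ ($j{\left(T,F \right)} = \left(T + F\right) + \left(3 - 4\right) = \left(F + T\right) + \left(3 - 4\right) = \left(F + T\right) - 1 = -1 + F + T$)
$- 16 j{\left(3,3 \right)} \left(-6\right) = - 16 \left(-1 + 3 + 3\right) \left(-6\right) = \left(-16\right) 5 \left(-6\right) = \left(-80\right) \left(-6\right) = 480$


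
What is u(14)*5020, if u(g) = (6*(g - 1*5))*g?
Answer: 3795120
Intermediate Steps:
u(g) = g*(-30 + 6*g) (u(g) = (6*(g - 5))*g = (6*(-5 + g))*g = (-30 + 6*g)*g = g*(-30 + 6*g))
u(14)*5020 = (6*14*(-5 + 14))*5020 = (6*14*9)*5020 = 756*5020 = 3795120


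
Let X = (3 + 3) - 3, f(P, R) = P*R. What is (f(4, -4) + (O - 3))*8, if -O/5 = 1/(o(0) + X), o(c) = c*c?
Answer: -496/3 ≈ -165.33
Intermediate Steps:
o(c) = c²
X = 3 (X = 6 - 3 = 3)
O = -5/3 (O = -5/(0² + 3) = -5/(0 + 3) = -5/3 ≈ -1.6667)
(f(4, -4) + (O - 3))*8 = (4*(-4) + (-5/3 - 3))*8 = (-16 - 14/3)*8 = -62/3*8 = -496/3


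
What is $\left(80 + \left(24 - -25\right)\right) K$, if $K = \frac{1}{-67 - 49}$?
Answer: $- \frac{129}{116} \approx -1.1121$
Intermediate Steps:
$K = - \frac{1}{116}$ ($K = \frac{1}{-116} = - \frac{1}{116} \approx -0.0086207$)
$\left(80 + \left(24 - -25\right)\right) K = \left(80 + \left(24 - -25\right)\right) \left(- \frac{1}{116}\right) = \left(80 + \left(24 + 25\right)\right) \left(- \frac{1}{116}\right) = \left(80 + 49\right) \left(- \frac{1}{116}\right) = 129 \left(- \frac{1}{116}\right) = - \frac{129}{116}$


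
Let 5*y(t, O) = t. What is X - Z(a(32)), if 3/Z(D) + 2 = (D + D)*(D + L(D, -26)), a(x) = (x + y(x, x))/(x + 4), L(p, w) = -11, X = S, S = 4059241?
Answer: 21181120213/5218 ≈ 4.0592e+6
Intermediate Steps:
X = 4059241
y(t, O) = t/5
a(x) = 6*x/(5*(4 + x)) (a(x) = (x + x/5)/(x + 4) = (6*x/5)/(4 + x) = 6*x/(5*(4 + x)))
Z(D) = 3/(-2 + 2*D*(-11 + D)) (Z(D) = 3/(-2 + (D + D)*(D - 11)) = 3/(-2 + (2*D)*(-11 + D)) = 3/(-2 + 2*D*(-11 + D)))
X - Z(a(32)) = 4059241 - 3/(2*(-1 + ((6/5)*32/(4 + 32))² - 66*32/(5*(4 + 32)))) = 4059241 - 3/(2*(-1 + ((6/5)*32/36)² - 66*32/(5*36))) = 4059241 - 3/(2*(-1 + ((6/5)*32*(1/36))² - 66*32/(5*36))) = 4059241 - 3/(2*(-1 + (16/15)² - 11*16/15)) = 4059241 - 3/(2*(-1 + 256/225 - 176/15)) = 4059241 - 3/(2*(-2609/225)) = 4059241 - 3*(-225)/(2*2609) = 4059241 - 1*(-675/5218) = 4059241 + 675/5218 = 21181120213/5218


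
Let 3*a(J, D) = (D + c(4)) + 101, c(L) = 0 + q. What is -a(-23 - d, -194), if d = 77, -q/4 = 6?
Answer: 39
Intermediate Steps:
q = -24 (q = -4*6 = -24)
c(L) = -24 (c(L) = 0 - 24 = -24)
a(J, D) = 77/3 + D/3 (a(J, D) = ((D - 24) + 101)/3 = ((-24 + D) + 101)/3 = (77 + D)/3 = 77/3 + D/3)
-a(-23 - d, -194) = -(77/3 + (1/3)*(-194)) = -(77/3 - 194/3) = -1*(-39) = 39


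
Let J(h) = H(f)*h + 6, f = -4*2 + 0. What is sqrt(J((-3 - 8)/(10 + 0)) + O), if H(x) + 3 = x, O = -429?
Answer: I*sqrt(41090)/10 ≈ 20.271*I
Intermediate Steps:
f = -8 (f = -8 + 0 = -8)
H(x) = -3 + x
J(h) = 6 - 11*h (J(h) = (-3 - 8)*h + 6 = -11*h + 6 = 6 - 11*h)
sqrt(J((-3 - 8)/(10 + 0)) + O) = sqrt((6 - 11*(-3 - 8)/(10 + 0)) - 429) = sqrt((6 - (-121)/10) - 429) = sqrt((6 - 11*(-11/10)) - 429) = sqrt((6 + 121/10) - 429) = sqrt(181/10 - 429) = sqrt(-4109/10) = I*sqrt(41090)/10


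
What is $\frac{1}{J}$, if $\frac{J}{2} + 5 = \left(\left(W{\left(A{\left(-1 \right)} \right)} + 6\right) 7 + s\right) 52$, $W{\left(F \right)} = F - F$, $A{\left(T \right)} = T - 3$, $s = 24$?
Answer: $\frac{1}{6854} \approx 0.0001459$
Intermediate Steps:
$A{\left(T \right)} = -3 + T$ ($A{\left(T \right)} = T - 3 = -3 + T$)
$W{\left(F \right)} = 0$
$J = 6854$ ($J = -10 + 2 \left(\left(0 + 6\right) 7 + 24\right) 52 = -10 + 2 \left(6 \cdot 7 + 24\right) 52 = -10 + 2 \left(42 + 24\right) 52 = -10 + 2 \cdot 66 \cdot 52 = -10 + 2 \cdot 3432 = -10 + 6864 = 6854$)
$\frac{1}{J} = \frac{1}{6854}$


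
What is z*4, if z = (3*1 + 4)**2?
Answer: 196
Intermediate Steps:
z = 49 (z = (3 + 4)**2 = 7**2 = 49)
z*4 = 49*4 = 196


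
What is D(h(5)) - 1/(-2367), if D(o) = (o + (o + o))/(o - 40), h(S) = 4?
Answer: -788/2367 ≈ -0.33291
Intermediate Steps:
D(o) = 3*o/(-40 + o) (D(o) = (o + 2*o)/(-40 + o) = (3*o)/(-40 + o) = 3*o/(-40 + o))
D(h(5)) - 1/(-2367) = 3*4/(-40 + 4) - 1/(-2367) = 3*4/(-36) - 1*(-1/2367) = 3*4*(-1/36) + 1/2367 = -1/3 + 1/2367 = -788/2367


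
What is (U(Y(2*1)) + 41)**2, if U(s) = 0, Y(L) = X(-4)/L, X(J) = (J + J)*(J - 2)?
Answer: 1681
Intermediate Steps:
X(J) = 2*J*(-2 + J) (X(J) = (2*J)*(-2 + J) = 2*J*(-2 + J))
Y(L) = 48/L (Y(L) = (2*(-4)*(-2 - 4))/L = (2*(-4)*(-6))/L = 48/L)
(U(Y(2*1)) + 41)**2 = (0 + 41)**2 = 41**2 = 1681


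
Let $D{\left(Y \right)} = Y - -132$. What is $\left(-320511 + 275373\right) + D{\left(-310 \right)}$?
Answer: $-45316$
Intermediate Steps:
$D{\left(Y \right)} = 132 + Y$ ($D{\left(Y \right)} = Y + 132 = 132 + Y$)
$\left(-320511 + 275373\right) + D{\left(-310 \right)} = \left(-320511 + 275373\right) + \left(132 - 310\right) = -45138 - 178 = -45316$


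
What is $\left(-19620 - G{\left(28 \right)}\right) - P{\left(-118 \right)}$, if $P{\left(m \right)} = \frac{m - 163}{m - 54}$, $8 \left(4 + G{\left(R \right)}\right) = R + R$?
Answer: $- \frac{3375437}{172} \approx -19625.0$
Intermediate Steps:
$G{\left(R \right)} = -4 + \frac{R}{4}$ ($G{\left(R \right)} = -4 + \frac{R + R}{8} = -4 + \frac{2 R}{8} = -4 + \frac{R}{4}$)
$P{\left(m \right)} = \frac{-163 + m}{-54 + m}$
$\left(-19620 - G{\left(28 \right)}\right) - P{\left(-118 \right)} = \left(-19620 - \left(-4 + \frac{1}{4} \cdot 28\right)\right) - \frac{-163 - 118}{-54 - 118} = \left(-19620 - \left(-4 + 7\right)\right) - \frac{1}{-172} \left(-281\right) = \left(-19620 - 3\right) - \left(- \frac{1}{172}\right) \left(-281\right) = \left(-19620 - 3\right) - \frac{281}{172} = -19623 - \frac{281}{172} = - \frac{3375437}{172}$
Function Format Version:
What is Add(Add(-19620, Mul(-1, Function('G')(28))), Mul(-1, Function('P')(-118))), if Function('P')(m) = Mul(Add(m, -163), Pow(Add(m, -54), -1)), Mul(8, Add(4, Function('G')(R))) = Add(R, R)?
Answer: Rational(-3375437, 172) ≈ -19625.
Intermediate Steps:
Function('G')(R) = Add(-4, Mul(Rational(1, 4), R)) (Function('G')(R) = Add(-4, Mul(Rational(1, 8), Add(R, R))) = Add(-4, Mul(Rational(1, 8), Mul(2, R))) = Add(-4, Mul(Rational(1, 4), R)))
Function('P')(m) = Mul(Pow(Add(-54, m), -1), Add(-163, m)) (Function('P')(m) = Mul(Add(-163, m), Pow(Add(-54, m), -1)) = Mul(Pow(Add(-54, m), -1), Add(-163, m)))
Add(Add(-19620, Mul(-1, Function('G')(28))), Mul(-1, Function('P')(-118))) = Add(Add(-19620, Mul(-1, Add(-4, Mul(Rational(1, 4), 28)))), Mul(-1, Mul(Pow(Add(-54, -118), -1), Add(-163, -118)))) = Add(Add(-19620, Mul(-1, Add(-4, 7))), Mul(-1, Mul(Pow(-172, -1), -281))) = Add(Add(-19620, Mul(-1, 3)), Mul(-1, Mul(Rational(-1, 172), -281))) = Add(Add(-19620, -3), Mul(-1, Rational(281, 172))) = Add(-19623, Rational(-281, 172)) = Rational(-3375437, 172)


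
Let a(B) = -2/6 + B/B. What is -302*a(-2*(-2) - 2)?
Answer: -604/3 ≈ -201.33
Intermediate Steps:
a(B) = ⅔ (a(B) = -2*⅙ + 1 = -⅓ + 1 = ⅔)
-302*a(-2*(-2) - 2) = -302*⅔ = -604/3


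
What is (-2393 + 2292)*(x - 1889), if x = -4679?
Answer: 663368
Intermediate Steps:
(-2393 + 2292)*(x - 1889) = (-2393 + 2292)*(-4679 - 1889) = -101*(-6568) = 663368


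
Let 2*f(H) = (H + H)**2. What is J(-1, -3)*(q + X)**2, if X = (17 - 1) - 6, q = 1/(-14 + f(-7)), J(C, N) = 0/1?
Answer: 0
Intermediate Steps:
f(H) = 2*H**2 (f(H) = (H + H)**2/2 = (2*H)**2/2 = (4*H**2)/2 = 2*H**2)
J(C, N) = 0 (J(C, N) = 0*1 = 0)
q = 1/84 (q = 1/(-14 + 2*(-7)**2) = 1/(-14 + 2*49) = 1/(-14 + 98) = 1/84 ≈ 0.011905)
X = 10 (X = 16 - 6 = 10)
J(-1, -3)*(q + X)**2 = 0*(1/84 + 10)**2 = 0*(841/84)**2 = 0*(707281/7056) = 0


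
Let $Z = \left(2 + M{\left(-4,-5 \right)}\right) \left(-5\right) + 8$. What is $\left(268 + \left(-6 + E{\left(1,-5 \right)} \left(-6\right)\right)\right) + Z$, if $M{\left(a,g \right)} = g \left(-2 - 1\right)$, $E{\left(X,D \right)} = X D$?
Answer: $215$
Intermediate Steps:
$E{\left(X,D \right)} = D X$
$M{\left(a,g \right)} = - 3 g$ ($M{\left(a,g \right)} = g \left(-3\right) = - 3 g$)
$Z = -77$ ($Z = \left(2 - -15\right) \left(-5\right) + 8 = \left(2 + 15\right) \left(-5\right) + 8 = 17 \left(-5\right) + 8 = -85 + 8 = -77$)
$\left(268 + \left(-6 + E{\left(1,-5 \right)} \left(-6\right)\right)\right) + Z = \left(268 - \left(6 - \left(-5\right) 1 \left(-6\right)\right)\right) - 77 = \left(268 - -24\right) - 77 = \left(268 + \left(-6 + 30\right)\right) - 77 = \left(268 + 24\right) - 77 = 292 - 77 = 215$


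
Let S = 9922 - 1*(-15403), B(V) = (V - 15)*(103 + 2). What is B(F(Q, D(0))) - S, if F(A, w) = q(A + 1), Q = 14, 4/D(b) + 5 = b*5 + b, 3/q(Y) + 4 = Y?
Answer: -295585/11 ≈ -26871.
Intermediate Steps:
q(Y) = 3/(-4 + Y)
D(b) = 4/(-5 + 6*b) (D(b) = 4/(-5 + (b*5 + b)) = 4/(-5 + (5*b + b)) = 4/(-5 + 6*b))
F(A, w) = 3/(-3 + A) (F(A, w) = 3/(-4 + (A + 1)) = 3/(-4 + (1 + A)) = 3/(-3 + A))
B(V) = -1575 + 105*V (B(V) = (-15 + V)*105 = -1575 + 105*V)
S = 25325 (S = 9922 + 15403 = 25325)
B(F(Q, D(0))) - S = (-1575 + 105*(3/(-3 + 14))) - 1*25325 = (-1575 + 105*(3/11)) - 25325 = (-1575 + 315/11) - 25325 = -17010/11 - 25325 = -295585/11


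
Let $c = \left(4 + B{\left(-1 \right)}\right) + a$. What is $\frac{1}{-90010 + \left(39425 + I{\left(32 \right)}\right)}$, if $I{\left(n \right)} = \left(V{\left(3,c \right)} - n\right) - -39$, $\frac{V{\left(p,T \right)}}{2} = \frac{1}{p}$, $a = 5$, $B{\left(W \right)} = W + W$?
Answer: $- \frac{3}{151732} \approx -1.9772 \cdot 10^{-5}$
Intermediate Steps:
$B{\left(W \right)} = 2 W$
$c = 7$ ($c = \left(4 + 2 \left(-1\right)\right) + 5 = \left(4 - 2\right) + 5 = 2 + 5 = 7$)
$V{\left(p,T \right)} = \frac{2}{p}$
$I{\left(n \right)} = \frac{119}{3} - n$ ($I{\left(n \right)} = \left(\frac{2}{3} - n\right) - -39 = \left(2 \cdot \frac{1}{3} - n\right) + 39 = \left(\frac{2}{3} - n\right) + 39 = \frac{119}{3} - n$)
$\frac{1}{-90010 + \left(39425 + I{\left(32 \right)}\right)} = \frac{1}{-90010 + \left(39425 + \left(\frac{119}{3} - 32\right)\right)} = \frac{1}{-90010 + \left(39425 + \frac{23}{3}\right)} = \frac{1}{-90010 + \frac{118298}{3}} = \frac{1}{- \frac{151732}{3}} = - \frac{3}{151732}$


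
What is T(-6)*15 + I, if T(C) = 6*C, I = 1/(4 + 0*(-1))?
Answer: -2159/4 ≈ -539.75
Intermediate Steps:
I = 1/4 (I = 1/(4 + 0) = 1/4 ≈ 0.25000)
T(-6)*15 + I = (6*(-6))*15 + 1/4 = -36*15 + 1/4 = -540 + 1/4 = -2159/4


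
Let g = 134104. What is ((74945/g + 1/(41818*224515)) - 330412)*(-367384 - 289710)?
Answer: 68339679797424626423407591/314767845020020 ≈ 2.1711e+11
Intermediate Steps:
((74945/g + 1/(41818*224515)) - 330412)*(-367384 - 289710) = ((74945/134104 + 1/(41818*224515)) - 330412)*(-367384 - 289710) = ((74945*(1/134104) + (1/41818)*(1/224515)) - 330412)*(-657094) = ((74945/134104 + 1/9388768270) - 330412)*(-657094) = (351820619064627/629535690040040 - 330412)*(-657094) = -208005794596890631853/629535690040040*(-657094) = 68339679797424626423407591/314767845020020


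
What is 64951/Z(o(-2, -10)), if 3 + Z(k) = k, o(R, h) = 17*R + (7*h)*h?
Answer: 64951/663 ≈ 97.965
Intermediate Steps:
o(R, h) = 7*h² + 17*R (o(R, h) = 17*R + 7*h² = 7*h² + 17*R)
Z(k) = -3 + k
64951/Z(o(-2, -10)) = 64951/(-3 + (7*(-10)² + 17*(-2))) = 64951/(-3 + (7*100 - 34)) = 64951/(-3 + (700 - 34)) = 64951/(-3 + 666) = 64951/663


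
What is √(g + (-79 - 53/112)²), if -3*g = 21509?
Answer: I*√96376479/336 ≈ 29.218*I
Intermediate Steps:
g = -21509/3 (g = -⅓*21509 = -21509/3 ≈ -7169.7)
√(g + (-79 - 53/112)²) = √(-21509/3 + (-79 - 53/112)²) = √(-21509/3 + (-8901/112)²) = √(-21509/3 + 79227801/12544) = √(-32125493/37632) = I*√96376479/336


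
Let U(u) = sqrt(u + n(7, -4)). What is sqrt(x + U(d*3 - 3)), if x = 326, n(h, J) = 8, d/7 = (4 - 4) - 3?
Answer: sqrt(326 + I*sqrt(58)) ≈ 18.057 + 0.2109*I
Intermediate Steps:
d = -21 (d = 7*((4 - 4) - 3) = 7*(0 - 3) = 7*(-3) = -21)
U(u) = sqrt(8 + u) (U(u) = sqrt(u + 8) = sqrt(8 + u))
sqrt(x + U(d*3 - 3)) = sqrt(326 + sqrt(8 + (-21*3 - 3))) = sqrt(326 + sqrt(8 + (-63 - 3))) = sqrt(326 + sqrt(8 - 66)) = sqrt(326 + sqrt(-58)) = sqrt(326 + I*sqrt(58))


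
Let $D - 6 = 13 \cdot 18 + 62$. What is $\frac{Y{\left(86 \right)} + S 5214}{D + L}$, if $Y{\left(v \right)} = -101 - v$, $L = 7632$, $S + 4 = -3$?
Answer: $- \frac{36685}{7934} \approx -4.6238$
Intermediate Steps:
$S = -7$ ($S = -4 - 3 = -7$)
$D = 302$ ($D = 6 + \left(13 \cdot 18 + 62\right) = 6 + \left(234 + 62\right) = 6 + 296 = 302$)
$\frac{Y{\left(86 \right)} + S 5214}{D + L} = \frac{\left(-101 - 86\right) - 36498}{302 + 7632} = \frac{\left(-101 - 86\right) - 36498}{7934} = \left(-187 - 36498\right) \frac{1}{7934} = \left(-36685\right) \frac{1}{7934} = - \frac{36685}{7934}$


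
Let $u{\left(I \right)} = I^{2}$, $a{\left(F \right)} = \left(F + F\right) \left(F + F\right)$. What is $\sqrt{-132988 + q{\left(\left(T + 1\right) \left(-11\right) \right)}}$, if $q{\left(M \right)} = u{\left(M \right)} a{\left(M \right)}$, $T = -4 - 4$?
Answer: $2 \sqrt{35119794} \approx 11852.0$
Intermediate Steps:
$T = -8$
$a{\left(F \right)} = 4 F^{2}$ ($a{\left(F \right)} = 2 F 2 F = 4 F^{2}$)
$q{\left(M \right)} = 4 M^{4}$ ($q{\left(M \right)} = M^{2} \cdot 4 M^{2} = 4 M^{4}$)
$\sqrt{-132988 + q{\left(\left(T + 1\right) \left(-11\right) \right)}} = \sqrt{-132988 + 4 \left(\left(-8 + 1\right) \left(-11\right)\right)^{4}} = \sqrt{-132988 + 4 \left(\left(-7\right) \left(-11\right)\right)^{4}} = \sqrt{-132988 + 4 \cdot 77^{4}} = \sqrt{-132988 + 4 \cdot 35153041} = \sqrt{-132988 + 140612164} = \sqrt{140479176} = 2 \sqrt{35119794}$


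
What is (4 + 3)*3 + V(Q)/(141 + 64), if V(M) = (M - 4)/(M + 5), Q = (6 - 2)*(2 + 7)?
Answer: 176537/8405 ≈ 21.004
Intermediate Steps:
Q = 36 (Q = 4*9 = 36)
V(M) = (-4 + M)/(5 + M)
(4 + 3)*3 + V(Q)/(141 + 64) = (4 + 3)*3 + ((-4 + 36)/(5 + 36))/(141 + 64) = 7*3 + (32/41)/205 = 21 + ((1/41)*32)/205 = 21 + (1/205)*(32/41) = 21 + 32/8405 = 176537/8405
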